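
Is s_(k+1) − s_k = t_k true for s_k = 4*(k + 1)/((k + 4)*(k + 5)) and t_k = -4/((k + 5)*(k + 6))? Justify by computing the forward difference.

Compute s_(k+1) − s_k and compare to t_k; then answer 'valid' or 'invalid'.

Invalid: residual 24/(k**3 + 15*k**2 + 74*k + 120) ≠ 0.

s_(k+1) = 4*(k + 2)/((k + 5)*(k + 6))
s_(k+1) − s_k = 4*(2 - k)/(k**3 + 15*k**2 + 74*k + 120)
(s_(k+1) − s_k) − t_k = 24/(k**3 + 15*k**2 + 74*k + 120)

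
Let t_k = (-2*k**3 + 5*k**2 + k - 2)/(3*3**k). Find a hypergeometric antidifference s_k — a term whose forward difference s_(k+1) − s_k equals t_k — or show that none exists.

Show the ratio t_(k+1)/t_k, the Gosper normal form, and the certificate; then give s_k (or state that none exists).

The ratio is (2*k**3 + k**2 - 5*k - 2)/(3*(2*k**3 - 5*k**2 - k + 2)).
Take A(k)=1/3, B(k)=1, C(k)=k**3 - 5*k**2/2 - k/2 + 1.
f must satisfy (1/3)·f(k+1) − (1)·f(k) = k**3 - 5*k**2/2 - k/2 + 1.
Degrees (0,0,3) ⇒ d ≤ 3.
Solve for f: f(k) = -3*(k**3 - k**2 + 1)/2 (degree 3 ≤ 3).
So s_k = (B(k−1)f/C)·t_k = (-3*(k**3 - k**2 + 1)/(2*k**3 - 5*k**2 - k + 2))·t_k = (k**3 - k**2 + 1)/3**k.
Δs = (-2*k**3 + 5*k**2 + k - 2)/(3*3**k), as required.

s_k = (k**3 - k**2 + 1)/3**k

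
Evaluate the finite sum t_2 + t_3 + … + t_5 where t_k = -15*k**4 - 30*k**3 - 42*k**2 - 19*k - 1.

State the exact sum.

Ratio r(k) = (15*k**4 + 90*k**3 + 222*k**2 + 253*k + 107)/(15*k**4 + 30*k**3 + 42*k**2 + 19*k + 1).
Gosper form: A/B · C(k+1)/C(k) with A=1, B=1, C=k**4 + 2*k**3 + 14*k**2/5 + 19*k/15 + 1/15.
Need (1)·f(k+1) − (1)·f(k) = k**4 + 2*k**3 + 14*k**2/5 + 19*k/15 + 1/15.
d = 5 from the (0,0,4) case.
Match coefficients ⇒ f(k) = k*(3*k**4 + 4*k**2 - 4*k - 2)/15.
Then R = B(k−1)f/C = k*(3*k**4 + 4*k**2 - 4*k - 2)/(15*k**4 + 30*k**3 + 42*k**2 + 19*k + 1), so s_k = R(k)·t_k = k*(-3*k**4 - 4*k**2 + 4*k + 2).
Check: Δs_k = -15*k**4 - 30*k**3 - 42*k**2 - 19*k - 1. ✓
Telescoping: Σ = s_(6) − s_(2) = -24036 − (-108) = -23928.

Σ = -23928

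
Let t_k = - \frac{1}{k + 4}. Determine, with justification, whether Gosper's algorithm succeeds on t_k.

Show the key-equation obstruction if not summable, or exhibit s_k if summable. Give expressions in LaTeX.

Step 1: r(k) = (k + 4)/(k + 5).
A = k + 4, B = k + 5, C = 1.
f must satisfy (k + 4)·f(k+1) − (k + 4)·f(k) = 1.
Degrees (1,1,0) ⇒ d ≤ 0.
f = c0 ⇒ A·f(k+1) − B(k−1)·f(k) − C = -1. The system {-1 = 0} is inconsistent; no antidifference.

No — t_k has no hypergeometric antidifference.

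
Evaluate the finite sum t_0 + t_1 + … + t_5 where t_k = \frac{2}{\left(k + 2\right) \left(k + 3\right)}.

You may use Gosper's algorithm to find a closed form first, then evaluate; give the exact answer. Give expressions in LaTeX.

The ratio is (k + 2)/(k + 4).
A = k + 2, B = k + 4, C = 1.
Need (k + 2)·f(k+1) − (k + 3)·f(k) = 1.
Degrees (1,1,0) ⇒ d ≤ 1.
Solving with deg f ≤ 1: f(k) = k/2.
Get s_k = R·t_k = k/(k + 2) with R(k) = B(k−1)f(k)/C(k) = k*(k + 3)/2.
Δs = 2/(k**2 + 5*k + 6), as required.
Telescoping: Σ = s_(6) − s_(0) = 3/4 − (0) = 3/4.

Σ = 3/4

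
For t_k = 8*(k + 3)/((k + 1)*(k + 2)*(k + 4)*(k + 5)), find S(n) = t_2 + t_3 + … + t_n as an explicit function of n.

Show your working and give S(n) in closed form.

r(k) = (k + 1)*(k + 4)**2/((k + 3)**2*(k + 6)) after simplifying.
Factor: A=k + 1; B=k + 6; C=k**2 + 6*k + 9.
Set up (k + 1)·f(k+1) − (k + 5)·f(k) − (k**2 + 6*k + 9) = 0.
From deg A=1, deg B=1, deg C=2: d=4.
Coefficient equations give f(k) = k*(k + 2)*(k + 3)*(k + 5)/8.
So s_k = (B(k−1)f/C)·t_k = (k*(k + 2)*(k + 5)**2/(8*(k + 3)))·t_k = k*(k + 5)/(k**2 + 5*k + 4).
Δs = 8*(k + 3)/(k**4 + 12*k**3 + 49*k**2 + 78*k + 40), as required.
s_(n+1) = (n**2 + 7*n + 6)/(n**2 + 7*n + 10) and s_(2) = 7/9, so S(n) = 2*(n**2 + 7*n - 8)/(9*(n**2 + 7*n + 10)).

S(n) = 2*(n**2 + 7*n - 8)/(9*(n**2 + 7*n + 10))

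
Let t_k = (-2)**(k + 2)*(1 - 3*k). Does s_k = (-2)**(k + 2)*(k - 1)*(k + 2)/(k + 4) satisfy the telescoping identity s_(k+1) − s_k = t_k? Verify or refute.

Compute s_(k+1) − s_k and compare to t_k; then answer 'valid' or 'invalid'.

Invalid: residual (-2)**(k + 3)*(-3*k**2 - 12*k + 5)/(k**2 + 9*k + 20) ≠ 0.

s_(k+1) = (-2)**(k + 3)*k*(k + 3)/(k + 5)
s_(k+1) − s_k = (-2)**(k + 2)*(-3*k**3 - 20*k**2 - 27*k + 10)/(k**2 + 9*k + 20)
(s_(k+1) − s_k) − t_k = (-2)**(k + 3)*(-3*k**2 - 12*k + 5)/(k**2 + 9*k + 20)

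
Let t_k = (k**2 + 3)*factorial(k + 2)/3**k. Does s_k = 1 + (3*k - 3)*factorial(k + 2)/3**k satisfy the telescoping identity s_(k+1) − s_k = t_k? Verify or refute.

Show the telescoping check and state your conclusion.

valid; difference matches t_k

s_(k+1) = 3*3**(-k - 1)*k*factorial(k + 3) + 1
s_(k+1) − s_k = (k**2 + 3)*factorial(k + 2)/3**k
(s_(k+1) − s_k) − t_k = 0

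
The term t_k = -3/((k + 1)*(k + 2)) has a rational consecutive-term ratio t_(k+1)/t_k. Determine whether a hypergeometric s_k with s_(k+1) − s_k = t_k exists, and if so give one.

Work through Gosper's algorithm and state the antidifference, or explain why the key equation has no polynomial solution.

Ratio r(k) = (k + 1)/(k + 3).
So A=k + 1 and B=k + 3, with C=1.
Key eq: (k + 1)·f(k+1) = (k + 2)·f(k) + (1).
Degrees (1,1,0) ⇒ d ≤ 1.
Solving with deg f ≤ 1: f(k) = k.
So s_k = (B(k−1)f/C)·t_k = (k*(k + 2))·t_k = -3*k/(k + 1).
Verify: -3/(k**2 + 3*k + 2) matches t_k.

s_k = -3*k/(k + 1)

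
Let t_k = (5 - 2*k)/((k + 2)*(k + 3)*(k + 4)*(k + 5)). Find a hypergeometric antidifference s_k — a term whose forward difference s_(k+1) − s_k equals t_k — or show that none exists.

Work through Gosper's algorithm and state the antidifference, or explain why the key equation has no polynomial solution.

Compute t_(k+1)/t_k: get (k + 2)*(2*k - 3)/((k + 6)*(2*k - 5)).
Gosper form: A/B · C(k+1)/C(k) with A=k + 2, B=k + 6, C=k - 5/2.
Solve (k + 2)·f(k+1) − (k + 5)·f(k) = k - 5/2.
d = 3 from the (1,1,1) case.
Coefficient equations give f(k) = -k*(k**2 + 9*k + 50)/48.
Then R = B(k−1)f/C = -k*(k + 5)*(k**2 + 9*k + 50)/(24*(2*k - 5)), so s_k = R(k)·t_k = k*(k**2 + 9*k + 50)/(24*(k + 2)*(k + 3)*(k + 4)).
Check: Δs_k = (5 - 2*k)/(k**4 + 14*k**3 + 71*k**2 + 154*k + 120). ✓

s_k = k*(k**2 + 9*k + 50)/(24*(k + 2)*(k + 3)*(k + 4))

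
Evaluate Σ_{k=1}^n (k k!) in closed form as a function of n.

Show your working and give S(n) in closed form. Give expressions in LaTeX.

r(k) = (k + 1)**2/k after simplifying.
Gosper form: A/B · C(k+1)/C(k) with A=k + 1, B=1, C=k.
Set up (k + 1)·f(k+1) − (1)·f(k) − (k) = 0.
Degrees (1,0,1) ⇒ d ≤ 0.
Coefficient equations give f(k) = 1.
R(k) = B(k−1)·f(k)/C(k) = 1/k; s_k = R·t_k = factorial(k).
Check: Δs_k = k*factorial(k). ✓
Evaluate: s_(n+1) = factorial(n + 1); subtract s_(1) = 1 ⇒ S(n) = n*factorial(n) + factorial(n) - 1.

S(n) = n n! + n! - 1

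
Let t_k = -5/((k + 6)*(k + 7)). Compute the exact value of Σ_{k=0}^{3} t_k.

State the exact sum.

Σ = -1/3

r(k) = (k + 6)/(k + 8) after simplifying.
Factor: A=k + 6; B=k + 8; C=1.
Need (k + 6)·f(k+1) − (k + 7)·f(k) = 1.
deg f ≤ 1 (via 1,1,0).
Solving with deg f ≤ 1: f(k) = k/6.
Then R = B(k−1)f/C = k*(k + 7)/6, so s_k = R(k)·t_k = -5*k/(6*k + 36).
s_(k+1) − s_k = -5/(k**2 + 13*k + 42) = t_k.
Telescoping: Σ = s_(4) − s_(0) = -1/3 − (0) = -1/3.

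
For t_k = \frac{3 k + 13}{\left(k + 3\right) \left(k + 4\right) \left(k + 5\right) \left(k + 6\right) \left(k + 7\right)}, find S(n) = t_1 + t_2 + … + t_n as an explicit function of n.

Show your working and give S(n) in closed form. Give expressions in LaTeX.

Ratio r(k) = (k + 3)*(3*k + 16)/((k + 8)*(3*k + 13)).
A = k + 3, B = k + 8, C = k + 13/3.
Set up (k + 3)·f(k+1) − (k + 7)·f(k) − (k + 13/3) = 0.
deg f ≤ 4 (via 1,1,1).
Coefficient equations give f(k) = k*(k + 4)*(k**2 + 14*k + 63)/270.
Then R = B(k−1)f/C = k*(k + 4)*(k + 7)*(k**2 + 14*k + 63)/(90*(3*k + 13)), so s_k = R(k)·t_k = k*(k**2 + 14*k + 63)/(90*(k**3 + 14*k**2 + 63*k + 90)).
s_(k+1) − s_k = (3*k + 13)/(k**5 + 25*k**4 + 245*k**3 + 1175*k**2 + 2754*k + 2520) = t_k.
Evaluate: s_(n+1) = (n**3 + 17*n**2 + 94*n + 78)/(90*(n**3 + 17*n**2 + 94*n + 168)); subtract s_(1) = 13/2520 ⇒ S(n) = n*(n**2 + 17*n + 94)/(168*(n**3 + 17*n**2 + 94*n + 168)).

S(n) = \frac{n \left(n^{2} + 17 n + 94\right)}{168 \left(n^{3} + 17 n^{2} + 94 n + 168\right)}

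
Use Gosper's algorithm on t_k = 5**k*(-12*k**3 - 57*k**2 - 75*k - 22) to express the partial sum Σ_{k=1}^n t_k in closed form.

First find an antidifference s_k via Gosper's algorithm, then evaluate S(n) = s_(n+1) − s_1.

Compute t_(k+1)/t_k: get 5*(12*k**3 + 93*k**2 + 225*k + 166)/(12*k**3 + 57*k**2 + 75*k + 22).
Take A(k)=5, B(k)=1, C(k)=k**3 + 19*k**2/4 + 25*k/4 + 11/6.
Set up (5)·f(k+1) − (1)·f(k) − (k**3 + 19*k**2/4 + 25*k/4 + 11/6) = 0.
d = 3 from the (0,0,3) case.
Coefficient equations give f(k) = (3*k**3 + 3*k**2 - 2)/12.
So s_k = (B(k−1)f/C)·t_k = ((3*k**3 + 3*k**2 - 2)/(12*k**3 + 57*k**2 + 75*k + 22))·t_k = 5**k*(-3*k**3 - 3*k**2 + 2).
s_(k+1) − s_k = 5**k*(-12*k**3 - 57*k**2 - 75*k - 22) = t_k.
s_(n+1) = 5**(n + 1)*(-3*n**3 - 12*n**2 - 15*n - 4) and s_(1) = -20, so S(n) = -15*5**n*n**3 - 60*5**n*n**2 - 75*5**n*n - 20*5**n + 20.

S(n) = -15*5**n*n**3 - 60*5**n*n**2 - 75*5**n*n - 20*5**n + 20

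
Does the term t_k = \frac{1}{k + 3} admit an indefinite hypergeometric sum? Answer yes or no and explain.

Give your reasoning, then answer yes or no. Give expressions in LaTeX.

r(k) = (k + 3)/(k + 4) after simplifying.
A = k + 3, B = k + 4, C = 1.
Key eq: (k + 3)·f(k+1) = (k + 3)·f(k) + (1).
d = 0 from the (1,1,0) case.
f = c0 ⇒ A·f(k+1) − B(k−1)·f(k) − C = -1. The system {-1 = 0} is inconsistent; no antidifference.

No — t_k has no hypergeometric antidifference.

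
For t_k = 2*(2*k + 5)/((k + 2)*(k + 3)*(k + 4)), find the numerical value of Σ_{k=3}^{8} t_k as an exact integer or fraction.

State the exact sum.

Ratio r(k) = (k + 2)*(2*k + 7)/((k + 5)*(2*k + 5)).
A = k + 2, B = k + 5, C = k + 5/2.
Key eq: (k + 2)·f(k+1) = (k + 4)·f(k) + (k + 5/2).
From deg A=1, deg B=1, deg C=1: d=2.
Solve for f: f(k) = k*(3*k + 7)/8 (degree 2 ≤ 2).
R(k) = B(k−1)·f(k)/C(k) = k*(k + 4)*(3*k + 7)/(4*(2*k + 5)); s_k = R·t_k = k*(3*k + 7)/(2*(k + 2)*(k + 3)).
Check: Δs_k = 2*(2*k + 5)/(k**3 + 9*k**2 + 26*k + 24). ✓
Telescoping: Σ = s_(9) − s_(3) = 51/44 − (4/5) = 79/220.

Σ = 79/220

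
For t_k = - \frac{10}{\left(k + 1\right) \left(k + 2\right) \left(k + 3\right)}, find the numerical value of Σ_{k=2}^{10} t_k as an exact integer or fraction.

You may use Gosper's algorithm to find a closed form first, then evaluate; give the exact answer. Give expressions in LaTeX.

Σ = -5/13

Step 1: r(k) = (k + 1)/(k + 4).
Normal form (A,B,C) = (k + 1, k + 4, 1).
f must satisfy (k + 1)·f(k+1) − (k + 3)·f(k) = 1.
Degrees (1,1,0) ⇒ d ≤ 2.
Solve for f: f(k) = k*(k + 3)/4 (degree 2 ≤ 2).
So s_k = (B(k−1)f/C)·t_k = (k*(k + 3)**2/4)·t_k = 5*k*(-k - 3)/(2*(k + 1)*(k + 2)).
s_(k+1) − s_k = -10/(k**3 + 6*k**2 + 11*k + 6) = t_k.
Evaluate s at k=11 and k=2: -385/156 and -25/12; difference -5/13.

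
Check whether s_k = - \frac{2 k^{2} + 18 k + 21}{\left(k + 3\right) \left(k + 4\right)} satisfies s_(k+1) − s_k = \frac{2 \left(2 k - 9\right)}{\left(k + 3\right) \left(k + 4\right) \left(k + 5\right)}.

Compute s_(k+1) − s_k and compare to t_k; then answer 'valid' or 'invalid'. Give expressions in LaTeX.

Valid — Δs_k = t_k.

s_(k+1) = (-18*k - 2*(k + 1)**2 - 39)/((k + 4)*(k + 5))
s_(k+1) − s_k = 2*(2*k - 9)/(k**3 + 12*k**2 + 47*k + 60)
(s_(k+1) − s_k) − t_k = 0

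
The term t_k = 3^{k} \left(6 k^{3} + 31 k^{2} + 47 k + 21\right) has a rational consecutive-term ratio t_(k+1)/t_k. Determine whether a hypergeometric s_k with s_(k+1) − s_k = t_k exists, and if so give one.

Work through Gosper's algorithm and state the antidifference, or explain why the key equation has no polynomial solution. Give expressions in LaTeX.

t_(k+1)/t_k = 3*(6*k**3 + 49*k**2 + 127*k + 105)/(6*k**3 + 31*k**2 + 47*k + 21).
Normal form (A,B,C) = (3, 1, k**3 + 31*k**2/6 + 47*k/6 + 7/2).
Solve (3)·f(k+1) − (1)·f(k) = k**3 + 31*k**2/6 + 47*k/6 + 7/2.
Bound: deg f ≤ 3.
A polynomial solution: f(k) = (3*k**3 + 2*k**2 + 4*k - 3)/6.
Get s_k = R·t_k = 3**k*(3*k**3 + 2*k**2 + 4*k - 3) with R(k) = B(k−1)f(k)/C(k) = (3*k**3 + 2*k**2 + 4*k - 3)/((2*k + 3)*(3*k**2 + 11*k + 7)).
Check: Δs_k = 3**k*(6*k**3 + 31*k**2 + 47*k + 21). ✓

s_k = 3^{k} \left(3 k^{3} + 2 k^{2} + 4 k - 3\right)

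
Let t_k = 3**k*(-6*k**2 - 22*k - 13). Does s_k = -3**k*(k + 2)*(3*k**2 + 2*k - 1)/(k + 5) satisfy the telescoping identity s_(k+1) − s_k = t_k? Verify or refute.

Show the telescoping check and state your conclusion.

Invalid: residual 3**(k + 1)*(6*k**3 + 49*k**2 + 121*k + 66)/(k**2 + 11*k + 30) ≠ 0.

s_(k+1) = -3**(k + 1)*(k + 3)*(2*k + 3*(k + 1)**2 + 1)/(k + 6)
s_(k+1) − s_k = 3**k*(-6*k**4 - 70*k**3 - 288*k**2 - 440*k - 192)/(k**2 + 11*k + 30)
(s_(k+1) − s_k) − t_k = 3**(k + 1)*(6*k**3 + 49*k**2 + 121*k + 66)/(k**2 + 11*k + 30)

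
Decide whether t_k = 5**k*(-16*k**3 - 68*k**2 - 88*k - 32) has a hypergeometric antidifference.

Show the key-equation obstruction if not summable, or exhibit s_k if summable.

t_(k+1)/t_k = 5*(4*k**3 + 29*k**2 + 68*k + 51)/(4*k**3 + 17*k**2 + 22*k + 8).
So A=5 and B=1, with C=k**3 + 17*k**2/4 + 11*k/2 + 2.
Set up (5)·f(k+1) − (1)·f(k) − (k**3 + 17*k**2/4 + 11*k/2 + 2) = 0.
Bound: deg f ≤ 3.
Solving with deg f ≤ 3: f(k) = (2*k - 1)*(k**2 + k + 1)/8.
Get s_k = R·t_k = 2*5**k*(-2*k**3 - k**2 - k + 1) with R(k) = B(k−1)f(k)/C(k) = (2*k - 1)*(k**2 + k + 1)/(2*(k + 2)*(4*k**2 + 9*k + 4)).
Check: Δs_k = 5**k*(-16*k**3 - 68*k**2 - 88*k - 32). ✓

Yes. s_k = 2*5**k*(-2*k**3 - k**2 - k + 1).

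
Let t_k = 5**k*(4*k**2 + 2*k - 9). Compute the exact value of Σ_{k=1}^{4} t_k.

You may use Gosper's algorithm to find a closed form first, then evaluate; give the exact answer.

Compute t_(k+1)/t_k: get 5*(4*k**2 + 10*k - 3)/(4*k**2 + 2*k - 9).
Gosper form: A/B · C(k+1)/C(k) with A=5, B=1, C=k**2 + k/2 - 9/4.
Need (5)·f(k+1) − (1)·f(k) = k**2 + k/2 - 9/4.
Bound: deg f ≤ 2.
A polynomial solution: f(k) = (k**2 - 2*k - 1)/4.
R(k) = B(k−1)·f(k)/C(k) = (k**2 - 2*k - 1)/(4*k**2 + 2*k - 9); s_k = R·t_k = 5**k*(k**2 - 2*k - 1).
Δs = 5**k*(4*k**2 + 2*k - 9), as required.
Evaluate s at k=5 and k=1: 43750 and -10; difference 43760.

Σ = 43760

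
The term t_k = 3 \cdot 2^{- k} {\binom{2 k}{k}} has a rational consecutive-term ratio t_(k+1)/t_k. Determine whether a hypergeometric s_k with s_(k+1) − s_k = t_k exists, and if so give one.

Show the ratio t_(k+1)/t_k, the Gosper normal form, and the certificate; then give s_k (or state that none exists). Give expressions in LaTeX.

not Gosper-summable; s_k does not exist

The ratio is (2*k + 1)/(k + 1).
Normal form (A,B,C) = (2*k + 1, k + 1, 1).
Need (2*k + 1)·f(k+1) − (k)·f(k) = 1.
Bound: deg f ≤ -1.
deg f ≤ -1 is impossible — no certificate.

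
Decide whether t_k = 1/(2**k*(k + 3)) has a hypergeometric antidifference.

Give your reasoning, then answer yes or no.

No — t_k has no hypergeometric antidifference.

Compute t_(k+1)/t_k: get (k + 3)/(2*(k + 4)).
So A=k/2 + 3/2 and B=k + 4, with C=1.
Key eq: (k/2 + 3/2)·f(k+1) = (k + 3)·f(k) + (1).
d = -1 from the (1,1,0) case.
deg f ≤ -1 is impossible — no certificate.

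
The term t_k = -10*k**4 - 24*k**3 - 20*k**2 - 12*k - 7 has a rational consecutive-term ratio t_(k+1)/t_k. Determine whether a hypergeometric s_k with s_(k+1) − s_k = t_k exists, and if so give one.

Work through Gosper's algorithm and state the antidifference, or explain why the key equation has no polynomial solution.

r(k) = (10*k**4 + 64*k**3 + 152*k**2 + 164*k + 73)/(10*k**4 + 24*k**3 + 20*k**2 + 12*k + 7) after simplifying.
A = 1, B = 1, C = k**4 + 12*k**3/5 + 2*k**2 + 6*k/5 + 7/10.
f must satisfy (1)·f(k+1) − (1)·f(k) = k**4 + 12*k**3/5 + 2*k**2 + 6*k/5 + 7/10.
Bound: deg f ≤ 5.
Solving with deg f ≤ 5: f(k) = k*(2*k**4 + k**3 - 2*k**2 + 2*k + 4)/10.
So s_k = (B(k−1)f/C)·t_k = (k*(2*k**4 + k**3 - 2*k**2 + 2*k + 4)/(10*k**4 + 24*k**3 + 20*k**2 + 12*k + 7))·t_k = k*(-2*k**4 - k**3 + 2*k**2 - 2*k - 4).
Δs = -10*k**4 - 24*k**3 - 20*k**2 - 12*k - 7, as required.

s_k = k*(-2*k**4 - k**3 + 2*k**2 - 2*k - 4)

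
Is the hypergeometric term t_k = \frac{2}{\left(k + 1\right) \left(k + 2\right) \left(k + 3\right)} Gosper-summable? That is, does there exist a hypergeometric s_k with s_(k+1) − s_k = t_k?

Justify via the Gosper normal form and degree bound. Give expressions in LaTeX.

Ratio r(k) = (k + 1)/(k + 4).
Normal form (A,B,C) = (k + 1, k + 4, 1).
Solve (k + 1)·f(k+1) − (k + 3)·f(k) = 1.
Degrees (1,1,0) ⇒ d ≤ 2.
Coefficient equations give f(k) = k*(k + 3)/4.
Certificate R = B(k−1)f/C = k*(k + 3)**2/4 gives s_k = k*(k + 3)/(2*(k + 1)*(k + 2)).
Δs = 2/(k**3 + 6*k**2 + 11*k + 6), as required.

Yes. s_k = \frac{k \left(k + 3\right)}{2 \left(k + 1\right) \left(k + 2\right)}.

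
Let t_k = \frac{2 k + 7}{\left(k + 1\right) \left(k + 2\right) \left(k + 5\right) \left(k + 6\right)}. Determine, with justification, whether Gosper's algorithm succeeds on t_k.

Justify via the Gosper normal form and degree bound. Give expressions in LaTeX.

Step 1: r(k) = (k + 1)*(k + 5)*(2*k + 9)/((k + 3)*(k + 7)*(2*k + 7)).
Factor: A=k + 1; B=k + 7; C=k**3 + 21*k**2/2 + 73*k/2 + 42.
Set up (k + 1)·f(k+1) − (k + 6)·f(k) − (k**3 + 21*k**2/2 + 73*k/2 + 42) = 0.
Bound: deg f ≤ 5.
A polynomial solution: f(k) = k*(k + 2)*(k + 3)*(k + 4)*(k + 6)/10.
R(k) = B(k−1)·f(k)/C(k) = k*(k + 2)*(k + 6)**2/(5*(2*k + 7)); s_k = R·t_k = k*(k + 6)/(5*(k**2 + 6*k + 5)).
Check: Δs_k = (2*k + 7)/(k**4 + 14*k**3 + 65*k**2 + 112*k + 60). ✓

Yes. s_k = \frac{k \left(k + 6\right)}{5 \left(k^{2} + 6 k + 5\right)}.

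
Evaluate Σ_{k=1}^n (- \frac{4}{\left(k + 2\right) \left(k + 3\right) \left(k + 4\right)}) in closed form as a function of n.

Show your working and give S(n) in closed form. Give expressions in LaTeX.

The ratio is (k + 2)/(k + 5).
Factor: A=k + 2; B=k + 5; C=1.
f must satisfy (k + 2)·f(k+1) − (k + 4)·f(k) = 1.
d = 2 from the (1,1,0) case.
Match coefficients ⇒ f(k) = k*(k + 5)/12.
Then R = B(k−1)f/C = k*(k + 4)*(k + 5)/12, so s_k = R(k)·t_k = k*(-k - 5)/(3*(k + 2)*(k + 3)).
Verify: -4/(k**3 + 9*k**2 + 26*k + 24) matches t_k.
Σ_(k=1)^n t_k = s_(n+1) − s_(1) = ((-n**2 - 7*n - 6)/(3*(n**2 + 7*n + 12))) − (-1/6), i.e. n*(-n - 7)/(6*(n**2 + 7*n + 12)).

S(n) = \frac{n \left(- n - 7\right)}{6 \left(n^{2} + 7 n + 12\right)}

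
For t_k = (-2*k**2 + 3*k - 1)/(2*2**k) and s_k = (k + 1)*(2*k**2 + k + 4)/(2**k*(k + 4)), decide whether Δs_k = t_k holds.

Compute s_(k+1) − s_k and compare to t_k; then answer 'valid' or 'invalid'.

s_(k+1) = (k + 2)*(k + 2*(k + 1)**2 + 5)/(2*2**k*(k + 5))
s_(k+1) − s_k = (-2*k**4 - 9*k**3 + 13*k**2 + 24*k + 16)/(2*2**k*(k**2 + 9*k + 20))
(s_(k+1) − s_k) − t_k = 3*(2*k**3 + 9*k**2 - 9*k + 12)/(2*2**k*(k**2 + 9*k + 20))

Invalid: residual 3*(2*k**3 + 9*k**2 - 9*k + 12)/(2*2**k*(k**2 + 9*k + 20)) ≠ 0.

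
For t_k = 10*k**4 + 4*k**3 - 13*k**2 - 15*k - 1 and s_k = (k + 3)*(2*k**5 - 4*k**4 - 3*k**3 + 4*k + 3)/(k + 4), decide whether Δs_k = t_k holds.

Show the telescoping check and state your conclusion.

Invalid: residual (-8*k**5 - 48*k**4 - 6*k**3 + 67*k**2 + 65*k + 7)/(k**2 + 9*k + 20) ≠ 0.

s_(k+1) = (k + 4)*(4*k + 2*(k + 1)**5 - 4*(k + 1)**4 - 3*(k + 1)**3 + 7)/(k + 5)
s_(k+1) − s_k = (10*k**6 + 86*k**5 + 175*k**4 - 58*k**3 - 329*k**2 - 244*k - 13)/(k**2 + 9*k + 20)
(s_(k+1) − s_k) − t_k = (-8*k**5 - 48*k**4 - 6*k**3 + 67*k**2 + 65*k + 7)/(k**2 + 9*k + 20)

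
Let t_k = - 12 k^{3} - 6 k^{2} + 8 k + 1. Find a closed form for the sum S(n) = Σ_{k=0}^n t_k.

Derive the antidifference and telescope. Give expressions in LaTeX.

r(k) = (12*k**3 + 42*k**2 + 40*k + 9)/(12*k**3 + 6*k**2 - 8*k - 1) after simplifying.
Gosper form: A/B · C(k+1)/C(k) with A=1, B=1, C=k**3 + k**2/2 - 2*k/3 - 1/12.
Key eq: (1)·f(k+1) = (1)·f(k) + (k**3 + k**2/2 - 2*k/3 - 1/12).
deg f ≤ 4 (via 0,0,3).
Coefficient equations give f(k) = k*(3*k**3 - 4*k**2 - 4*k + 4)/12.
R(k) = B(k−1)·f(k)/C(k) = k*(3*k**3 - 4*k**2 - 4*k + 4)/(12*k**3 + 6*k**2 - 8*k - 1); s_k = R·t_k = k*(-3*k**3 + 4*k**2 + 4*k - 4).
Check: Δs_k = -12*k**3 - 6*k**2 + 8*k + 1. ✓
s_(n+1) = -3*n**4 - 8*n**3 - 2*n**2 + 4*n + 1 and s_(0) = 0, so S(n) = -3*n**4 - 8*n**3 - 2*n**2 + 4*n + 1.

S(n) = - 3 n^{4} - 8 n^{3} - 2 n^{2} + 4 n + 1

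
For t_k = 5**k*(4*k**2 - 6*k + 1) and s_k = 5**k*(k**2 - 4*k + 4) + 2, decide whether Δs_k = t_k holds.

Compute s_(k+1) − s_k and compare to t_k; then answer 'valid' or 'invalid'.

s_(k+1) = 5**(k + 1)*(-4*k + (k + 1)**2) + 2
s_(k+1) − s_k = 5**k*(4*k**2 - 6*k + 1)
(s_(k+1) − s_k) − t_k = 0

valid (s_(k+1) − s_k reduces to t_k)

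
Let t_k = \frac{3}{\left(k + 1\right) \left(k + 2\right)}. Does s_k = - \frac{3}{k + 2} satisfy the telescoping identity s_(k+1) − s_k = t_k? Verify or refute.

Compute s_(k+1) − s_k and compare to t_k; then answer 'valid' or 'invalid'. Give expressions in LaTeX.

s_(k+1) = -3/(k + 3)
s_(k+1) − s_k = 3/((k + 2)*(k + 3))
(s_(k+1) − s_k) − t_k = -6/(k**3 + 6*k**2 + 11*k + 6)

Invalid: residual - \frac{6}{k^{3} + 6 k^{2} + 11 k + 6} ≠ 0.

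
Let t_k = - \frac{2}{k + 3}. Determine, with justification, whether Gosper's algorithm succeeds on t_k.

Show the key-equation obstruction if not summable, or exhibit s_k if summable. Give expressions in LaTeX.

No — the linear system for f has no solution.

t_(k+1)/t_k = (k + 3)/(k + 4).
Take A(k)=k + 3, B(k)=k + 4, C(k)=1.
Set up (k + 3)·f(k+1) − (k + 3)·f(k) − (1) = 0.
From deg A=1, deg B=1, deg C=0: d=0.
Generic f = c0 gives residual -1; -1 = 0 cannot hold, so t_k is not Gosper-summable.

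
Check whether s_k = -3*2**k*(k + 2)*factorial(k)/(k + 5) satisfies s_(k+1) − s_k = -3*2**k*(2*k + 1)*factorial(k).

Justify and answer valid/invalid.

s_(k+1) = -6*2**k*(k + 3)*factorial(k + 1)/(k + 6)
s_(k+1) − s_k = -3*2**k*(2*k**3 + 17*k**2 + 38*k + 18)*factorial(k)/((k + 5)*(k + 6))
(s_(k+1) − s_k) − t_k = 9*2**k*(2*k**2 + 11*k + 4)*factorial(k)/((k + 5)*(k + 6))

Invalid: residual 9*2**k*(2*k**2 + 11*k + 4)*factorial(k)/((k + 5)*(k + 6)) ≠ 0.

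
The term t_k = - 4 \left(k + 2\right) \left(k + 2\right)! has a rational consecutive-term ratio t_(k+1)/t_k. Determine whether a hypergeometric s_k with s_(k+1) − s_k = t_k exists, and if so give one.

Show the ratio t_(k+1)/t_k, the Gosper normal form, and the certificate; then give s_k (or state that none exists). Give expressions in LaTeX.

s_k = - 4 \left(k + 2\right)!

Compute t_(k+1)/t_k: get (k + 3)**2/(k + 2).
Factor: A=k + 3; B=1; C=k + 2.
Solve (k + 3)·f(k+1) − (1)·f(k) = k + 2.
Bound: deg f ≤ 0.
Match coefficients ⇒ f(k) = 1.
Then R = B(k−1)f/C = 1/(k + 2), so s_k = R(k)·t_k = -4*factorial(k + 2).
Check: Δs_k = -4*(k + 2)*factorial(k + 2). ✓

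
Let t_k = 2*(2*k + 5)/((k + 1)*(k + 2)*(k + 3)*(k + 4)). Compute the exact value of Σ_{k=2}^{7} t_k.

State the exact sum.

Σ = 56/495

Step 1: r(k) = (k + 1)*(2*k + 7)/((k + 5)*(2*k + 5)).
Normal form (A,B,C) = (k + 1, k + 5, k + 5/2).
Solve (k + 1)·f(k+1) − (k + 4)·f(k) = k + 5/2.
Bound: deg f ≤ 3.
Solving with deg f ≤ 3: f(k) = k*(k + 2)*(k + 4)/6.
Certificate R = B(k−1)f/C = k*(k + 2)*(k + 4)**2/(3*(2*k + 5)) gives s_k = 2*k*(k + 4)/(3*(k**2 + 4*k + 3)).
s_(k+1) − s_k = 2*(2*k + 5)/(k**4 + 10*k**3 + 35*k**2 + 50*k + 24) = t_k.
Telescoping: Σ = s_(8) − s_(2) = 64/99 − (8/15) = 56/495.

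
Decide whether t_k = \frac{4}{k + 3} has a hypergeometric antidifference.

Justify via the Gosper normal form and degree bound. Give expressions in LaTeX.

t_(k+1)/t_k = (k + 3)/(k + 4).
Take A(k)=k + 3, B(k)=k + 4, C(k)=1.
f must satisfy (k + 3)·f(k+1) − (k + 3)·f(k) = 1.
d = 0 from the (1,1,0) case.
Put f(k) = c0: A·f(k+1) − B(k−1)·f(k) − C = -1; need -1 = 0 — inconsistent ⇒ no f, not summable.

No — the linear system for f has no solution.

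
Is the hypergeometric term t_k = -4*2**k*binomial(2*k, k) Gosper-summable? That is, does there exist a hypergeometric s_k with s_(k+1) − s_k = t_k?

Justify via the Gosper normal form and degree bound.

t_(k+1)/t_k = 4*(2*k + 1)/(k + 1).
Factor: A=8*k + 4; B=k + 1; C=1.
Key eq: (8*k + 4)·f(k+1) = (k)·f(k) + (1).
d = -1 from the (1,1,0) case.
deg f ≤ -1 is impossible — no certificate.

No. Not Gosper-summable.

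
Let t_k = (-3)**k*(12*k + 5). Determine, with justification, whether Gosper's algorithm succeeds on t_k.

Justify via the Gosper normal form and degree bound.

Yes. s_k = (-3)**k*(1 - 3*k).

The ratio is 3*(-12*k - 17)/(12*k + 5).
So A=-3 and B=1, with C=k + 5/12.
Set up (-3)·f(k+1) − (1)·f(k) − (k + 5/12) = 0.
From deg A=0, deg B=0, deg C=1: d=1.
Coefficient equations give f(k) = -(3*k - 1)/12.
Then R = B(k−1)f/C = -(3*k - 1)/(12*k + 5), so s_k = R(k)·t_k = (-3)**k*(1 - 3*k).
Check: Δs_k = (-3)**k*(12*k + 5). ✓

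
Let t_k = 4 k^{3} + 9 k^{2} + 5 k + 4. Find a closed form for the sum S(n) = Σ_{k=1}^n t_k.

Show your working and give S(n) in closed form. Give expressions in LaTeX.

S(n) = n \left(n^{3} + 5 n^{2} + 8 n + 8\right)

Ratio r(k) = (4*k**3 + 21*k**2 + 35*k + 22)/(4*k**3 + 9*k**2 + 5*k + 4).
Factor: A=1; B=1; C=k**3 + 9*k**2/4 + 5*k/4 + 1.
Key eq: (1)·f(k+1) = (1)·f(k) + (k**3 + 9*k**2/4 + 5*k/4 + 1).
deg f ≤ 4 (via 0,0,3).
Solving with deg f ≤ 4: f(k) = k*(k**3 + k**2 - k + 3)/4.
Then R = B(k−1)f/C = k*(k**3 + k**2 - k + 3)/(4*k**3 + 9*k**2 + 5*k + 4), so s_k = R(k)·t_k = k*(k**3 + k**2 - k + 3).
s_(k+1) − s_k = 4*k**3 + 9*k**2 + 5*k + 4 = t_k.
Σ_(k=1)^n t_k = s_(n+1) − s_(1) = (n**4 + 5*n**3 + 8*n**2 + 8*n + 4) − (4), i.e. n*(n**3 + 5*n**2 + 8*n + 8).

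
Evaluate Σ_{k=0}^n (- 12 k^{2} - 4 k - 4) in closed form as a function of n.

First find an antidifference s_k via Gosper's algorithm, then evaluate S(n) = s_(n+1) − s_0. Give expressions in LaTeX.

S(n) = - 4 n^{3} - 8 n^{2} - 8 n - 4

Compute t_(k+1)/t_k: get (k + 3*(k + 1)**2 + 2)/(3*k**2 + k + 1).
Take A(k)=1, B(k)=1, C(k)=k**2 + k/3 + 1/3.
Need (1)·f(k+1) − (1)·f(k) = k**2 + k/3 + 1/3.
deg f ≤ 3 (via 0,0,2).
Match coefficients ⇒ f(k) = k*(k**2 - k + 1)/3.
Get s_k = R·t_k = 4*k*(-k**2 + k - 1) with R(k) = B(k−1)f(k)/C(k) = k*(k**2 - k + 1)/(3*k**2 + k + 1).
s_(k+1) − s_k = -12*k**2 - 4*k - 4 = t_k.
Σ_(k=0)^n t_k = s_(n+1) − s_(0) = (-4*n**3 - 8*n**2 - 8*n - 4) − (0), i.e. -4*n**3 - 8*n**2 - 8*n - 4.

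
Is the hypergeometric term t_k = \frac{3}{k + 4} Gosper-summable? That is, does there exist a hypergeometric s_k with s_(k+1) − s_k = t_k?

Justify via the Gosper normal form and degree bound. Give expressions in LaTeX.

No; the coefficient equations for f are inconsistent.

Ratio r(k) = (k + 4)/(k + 5).
Factor: A=k + 4; B=k + 5; C=1.
Key eq: (k + 4)·f(k+1) = (k + 4)·f(k) + (1).
deg f ≤ 0 (via 1,1,0).
Write f(k) = c0. Then LHS − RHS = -1, requiring -1 = 0: contradictory. No certificate.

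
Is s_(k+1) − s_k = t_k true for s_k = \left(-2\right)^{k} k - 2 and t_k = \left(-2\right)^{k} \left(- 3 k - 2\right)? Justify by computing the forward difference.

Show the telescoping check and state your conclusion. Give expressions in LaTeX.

valid; difference matches t_k

s_(k+1) = -2*(-2)**k*(k + 1) - 2
s_(k+1) − s_k = (-2)**k*(-3*k - 2)
(s_(k+1) − s_k) − t_k = 0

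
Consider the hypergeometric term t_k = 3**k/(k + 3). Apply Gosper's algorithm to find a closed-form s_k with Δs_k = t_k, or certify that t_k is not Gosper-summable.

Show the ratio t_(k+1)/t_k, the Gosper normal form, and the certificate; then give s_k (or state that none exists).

Compute t_(k+1)/t_k: get 3*(k + 3)/(k + 4).
Factor: A=3*k + 9; B=k + 4; C=1.
f must satisfy (3*k + 9)·f(k+1) − (k + 3)·f(k) = 1.
From deg A=1, deg B=1, deg C=0: d=-1.
Negative degree bound (-1): no f exists, t_k not Gosper-summable.

none — t_k is not Gosper-summable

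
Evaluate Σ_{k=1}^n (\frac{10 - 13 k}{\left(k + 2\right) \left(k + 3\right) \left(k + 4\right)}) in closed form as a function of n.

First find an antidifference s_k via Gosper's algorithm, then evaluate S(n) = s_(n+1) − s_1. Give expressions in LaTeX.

S(n) = \frac{n \left(3 - 7 n\right)}{4 \left(n^{2} + 7 n + 12\right)}

t_(k+1)/t_k = (k + 2)*(13*k + 3)/((k + 5)*(13*k - 10)).
Take A(k)=k + 2, B(k)=k + 5, C(k)=k - 10/13.
Set up (k + 2)·f(k+1) − (k + 4)·f(k) − (k - 10/13) = 0.
Degrees (1,1,1) ⇒ d ≤ 2.
Solve for f: f(k) = k*(4*k - 19)/39 (degree 2 ≤ 2).
Then R = B(k−1)f/C = k*(k + 4)*(4*k - 19)/(3*(13*k - 10)), so s_k = R(k)·t_k = k*(19 - 4*k)/(3*(k + 2)*(k + 3)).
s_(k+1) − s_k = (10 - 13*k)/(k**3 + 9*k**2 + 26*k + 24) = t_k.
s_(n+1) = (-4*n**2 + 11*n + 15)/(3*(n**2 + 7*n + 12)) and s_(1) = 5/12, so S(n) = n*(3 - 7*n)/(4*(n**2 + 7*n + 12)).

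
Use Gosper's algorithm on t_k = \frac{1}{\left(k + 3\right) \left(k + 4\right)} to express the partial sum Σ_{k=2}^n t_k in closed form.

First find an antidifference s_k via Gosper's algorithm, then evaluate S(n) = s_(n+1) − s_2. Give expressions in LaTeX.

Compute t_(k+1)/t_k: get (k + 3)/(k + 5).
Gosper form: A/B · C(k+1)/C(k) with A=k + 3, B=k + 5, C=1.
Set up (k + 3)·f(k+1) − (k + 4)·f(k) − (1) = 0.
d = 1 from the (1,1,0) case.
Coefficient equations give f(k) = k/3.
Certificate R = B(k−1)f/C = k*(k + 4)/3 gives s_k = k/(3*(k + 3)).
s_(k+1) − s_k = 1/(k**2 + 7*k + 12) = t_k.
s_(n+1) = (n + 1)/(3*(n + 4)) and s_(2) = 2/15, so S(n) = (n - 1)/(5*(n + 4)).

S(n) = \frac{n - 1}{5 \left(n + 4\right)}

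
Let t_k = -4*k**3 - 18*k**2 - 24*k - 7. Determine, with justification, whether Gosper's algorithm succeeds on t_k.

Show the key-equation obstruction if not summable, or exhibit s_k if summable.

Step 1: r(k) = (4*k**3 + 30*k**2 + 72*k + 53)/(4*k**3 + 18*k**2 + 24*k + 7).
So A=1 and B=1, with C=k**3 + 9*k**2/2 + 6*k + 7/4.
Key eq: (1)·f(k+1) = (1)·f(k) + (k**3 + 9*k**2/2 + 6*k + 7/4).
From deg A=0, deg B=0, deg C=3: d=4.
Solving with deg f ≤ 4: f(k) = k*(k**3 + 4*k**2 + 4*k - 2)/4.
So s_k = (B(k−1)f/C)·t_k = (k*(k**3 + 4*k**2 + 4*k - 2)/(4*k**3 + 18*k**2 + 24*k + 7))·t_k = k*(-k**3 - 4*k**2 - 4*k + 2).
Verify: -4*k**3 - 18*k**2 - 24*k - 7 matches t_k.

Yes. s_k = k*(-k**3 - 4*k**2 - 4*k + 2).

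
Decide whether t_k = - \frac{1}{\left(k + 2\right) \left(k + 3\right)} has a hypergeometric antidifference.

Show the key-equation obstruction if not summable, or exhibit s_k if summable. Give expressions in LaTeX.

Step 1: r(k) = (k + 2)/(k + 4).
So A=k + 2 and B=k + 4, with C=1.
Need (k + 2)·f(k+1) − (k + 3)·f(k) = 1.
Degrees (1,1,0) ⇒ d ≤ 1.
Coefficient equations give f(k) = k/2.
Certificate R = B(k−1)f/C = k*(k + 3)/2 gives s_k = -k/(2*k + 4).
Verify: -1/(k**2 + 5*k + 6) matches t_k.

Yes. s_k = - \frac{k}{2 k + 4}.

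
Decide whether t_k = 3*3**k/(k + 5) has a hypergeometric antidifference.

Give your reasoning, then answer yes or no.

Ratio r(k) = 3*(k + 5)/(k + 6).
So A=3*k + 15 and B=k + 6, with C=1.
Set up (3*k + 15)·f(k+1) − (k + 5)·f(k) − (1) = 0.
d = -1 from the (1,1,0) case.
deg f ≤ -1 is impossible — no certificate.

No — key equation has no polynomial f.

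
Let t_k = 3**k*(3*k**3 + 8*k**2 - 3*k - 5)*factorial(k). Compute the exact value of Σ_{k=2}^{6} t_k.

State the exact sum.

r(k) = 3*(3*k**4 + 20*k**3 + 39*k**2 + 25*k + 3)/(3*k**3 + 8*k**2 - 3*k - 5) after simplifying.
A = 3*k + 3, B = 1, C = k**3 + 8*k**2/3 - k - 5/3.
Need (3*k + 3)·f(k+1) − (1)·f(k) = k**3 + 8*k**2/3 - k - 5/3.
d = 2 from the (1,0,3) case.
Solve for f: f(k) = (k - 2)*(k + 2)/3 (degree 2 ≤ 2).
R(k) = B(k−1)·f(k)/C(k) = (k - 2)*(k + 2)/(3*k**3 + 8*k**2 - 3*k - 5); s_k = R·t_k = 3**k*(k - 2)*(k + 2)*factorial(k).
s_(k+1) − s_k = 3**k*(3*k**3 + 8*k**2 - 3*k - 5)*factorial(k) = t_k.
Telescoping: Σ = s_(7) − s_(2) = 496011600 − (0) = 496011600.

Σ = 496011600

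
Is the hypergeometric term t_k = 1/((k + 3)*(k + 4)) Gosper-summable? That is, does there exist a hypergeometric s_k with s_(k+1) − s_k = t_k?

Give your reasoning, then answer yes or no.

Compute t_(k+1)/t_k: get (k + 3)/(k + 5).
So A=k + 3 and B=k + 5, with C=1.
f must satisfy (k + 3)·f(k+1) − (k + 4)·f(k) = 1.
deg f ≤ 1 (via 1,1,0).
Match coefficients ⇒ f(k) = k/3.
So s_k = (B(k−1)f/C)·t_k = (k*(k + 4)/3)·t_k = k/(3*(k + 3)).
Verify: 1/(k**2 + 7*k + 12) matches t_k.

Yes. s_k = k/(3*(k + 3)).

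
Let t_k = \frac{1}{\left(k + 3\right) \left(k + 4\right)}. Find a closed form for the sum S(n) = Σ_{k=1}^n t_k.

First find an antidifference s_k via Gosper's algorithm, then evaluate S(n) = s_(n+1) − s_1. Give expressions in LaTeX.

Step 1: r(k) = (k + 3)/(k + 5).
Normal form (A,B,C) = (k + 3, k + 5, 1).
Need (k + 3)·f(k+1) − (k + 4)·f(k) = 1.
Bound: deg f ≤ 1.
Match coefficients ⇒ f(k) = k/3.
So s_k = (B(k−1)f/C)·t_k = (k*(k + 4)/3)·t_k = k/(3*(k + 3)).
s_(k+1) − s_k = 1/(k**2 + 7*k + 12) = t_k.
Σ_(k=1)^n t_k = s_(n+1) − s_(1) = ((n + 1)/(3*(n + 4))) − (1/12), i.e. n/(4*(n + 4)).

S(n) = \frac{n}{4 \left(n + 4\right)}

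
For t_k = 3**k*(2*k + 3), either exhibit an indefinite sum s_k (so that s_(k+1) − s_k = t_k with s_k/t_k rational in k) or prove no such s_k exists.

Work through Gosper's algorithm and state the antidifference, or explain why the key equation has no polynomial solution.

The ratio is 3*(2*k + 5)/(2*k + 3).
Normal form (A,B,C) = (3, 1, k + 3/2).
Set up (3)·f(k+1) − (1)·f(k) − (k + 3/2) = 0.
Degrees (0,0,1) ⇒ d ≤ 1.
Coefficient equations give f(k) = k/2.
So s_k = (B(k−1)f/C)·t_k = (k/(2*k + 3))·t_k = 3**k*k.
s_(k+1) − s_k = 3**k*(2*k + 3) = t_k.

s_k = 3**k*k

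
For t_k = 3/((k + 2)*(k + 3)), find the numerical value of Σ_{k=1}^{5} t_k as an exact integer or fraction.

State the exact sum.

Σ = 5/8

Ratio r(k) = (k + 2)/(k + 4).
Factor: A=k + 2; B=k + 4; C=1.
Key eq: (k + 2)·f(k+1) = (k + 3)·f(k) + (1).
Degrees (1,1,0) ⇒ d ≤ 1.
A polynomial solution: f(k) = k/2.
Certificate R = B(k−1)f/C = k*(k + 3)/2 gives s_k = 3*k/(2*(k + 2)).
Check: Δs_k = 3/(k**2 + 5*k + 6). ✓
Σ_(k=1)^(5) t_k = s_(6) − s_(1) = 9/8 − (1/2) = 5/8.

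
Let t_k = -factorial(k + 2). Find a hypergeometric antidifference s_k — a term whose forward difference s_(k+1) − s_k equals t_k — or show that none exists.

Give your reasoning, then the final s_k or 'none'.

none — t_k is not Gosper-summable

The ratio is k + 3.
A = k + 3, B = 1, C = 1.
Solve (k + 3)·f(k+1) − (1)·f(k) = 1.
deg f ≤ -1 (via 1,0,0).
d = -1 < 0 ⇒ no nonzero polynomial f; not summable.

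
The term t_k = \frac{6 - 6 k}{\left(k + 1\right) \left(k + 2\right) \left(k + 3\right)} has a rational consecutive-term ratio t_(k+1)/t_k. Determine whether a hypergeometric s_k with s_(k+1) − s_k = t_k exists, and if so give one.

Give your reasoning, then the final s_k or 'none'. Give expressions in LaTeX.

Ratio r(k) = k*(k + 1)/((k - 1)*(k + 4)).
Normal form (A,B,C) = (k + 1, k + 4, k - 1).
Key eq: (k + 1)·f(k+1) = (k + 3)·f(k) + (k - 1).
From deg A=1, deg B=1, deg C=1: d=2.
A polynomial solution: f(k) = -k.
R(k) = B(k−1)·f(k)/C(k) = -k*(k + 3)/(k - 1); s_k = R·t_k = 6*k/((k + 1)*(k + 2)).
Δs = 6*(1 - k)/(k**3 + 6*k**2 + 11*k + 6), as required.

s_k = \frac{6 k}{\left(k + 1\right) \left(k + 2\right)}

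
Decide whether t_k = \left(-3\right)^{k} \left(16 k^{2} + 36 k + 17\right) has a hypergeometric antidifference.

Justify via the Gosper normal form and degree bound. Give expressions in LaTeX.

Yes. s_k = \left(-3\right)^{k} \left(- 4 k^{2} - 3 k + 1\right).

Ratio r(k) = 3*(-16*k**2 - 68*k - 69)/(16*k**2 + 36*k + 17).
Factor: A=-3; B=1; C=k**2 + 9*k/4 + 17/16.
Set up (-3)·f(k+1) − (1)·f(k) − (k**2 + 9*k/4 + 17/16) = 0.
Bound: deg f ≤ 2.
A polynomial solution: f(k) = -(k + 1)*(4*k - 1)/16.
Certificate R = B(k−1)f/C = -(k + 1)*(4*k - 1)/(16*k**2 + 36*k + 17) gives s_k = (-3)**k*(-4*k**2 - 3*k + 1).
Check: Δs_k = (-3)**k*(16*k**2 + 36*k + 17). ✓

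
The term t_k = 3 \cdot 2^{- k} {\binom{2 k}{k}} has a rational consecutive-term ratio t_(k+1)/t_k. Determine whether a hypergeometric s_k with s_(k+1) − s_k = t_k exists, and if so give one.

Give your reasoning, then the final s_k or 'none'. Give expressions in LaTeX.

none — t_k is not Gosper-summable

Compute t_(k+1)/t_k: get (2*k + 1)/(k + 1).
A = 2*k + 1, B = k + 1, C = 1.
Key eq: (2*k + 1)·f(k+1) = (k)·f(k) + (1).
Bound: deg f ≤ -1.
Negative degree bound (-1): no f exists, t_k not Gosper-summable.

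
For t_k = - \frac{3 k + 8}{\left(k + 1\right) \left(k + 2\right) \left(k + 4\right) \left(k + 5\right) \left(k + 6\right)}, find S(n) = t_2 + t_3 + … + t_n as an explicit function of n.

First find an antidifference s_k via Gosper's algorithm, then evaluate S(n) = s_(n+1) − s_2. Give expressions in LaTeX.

r(k) = (k + 1)*(k + 4)*(3*k + 11)/((k + 3)*(k + 7)*(3*k + 8)) after simplifying.
Take A(k)=k + 1, B(k)=k + 7, C(k)=k**2 + 17*k/3 + 8.
Need (k + 1)·f(k+1) − (k + 6)·f(k) = k**2 + 17*k/3 + 8.
Degrees (1,1,2) ⇒ d ≤ 5.
Coefficient equations give f(k) = k*(k + 2)*(k + 3)*(k**2 + 10*k + 29)/60.
Certificate R = B(k−1)f/C = k*(k + 2)*(k + 6)*(k**2 + 10*k + 29)/(20*(3*k + 8)) gives s_k = k*(-k**2 - 10*k - 29)/(20*(k**3 + 10*k**2 + 29*k + 20)).
Δs = (-3*k - 8)/(k**5 + 18*k**4 + 121*k**3 + 372*k**2 + 508*k + 240), as required.
Σ_(k=2)^n t_k = s_(n+1) − s_(2) = ((-n**3 - 13*n**2 - 52*n - 40)/(20*(n**3 + 13*n**2 + 52*n + 60))) − (-53/1260), i.e. (-n**3 - 13*n**2 - 52*n + 66)/(126*(n**3 + 13*n**2 + 52*n + 60)).

S(n) = \frac{- n^{3} - 13 n^{2} - 52 n + 66}{126 \left(n^{3} + 13 n^{2} + 52 n + 60\right)}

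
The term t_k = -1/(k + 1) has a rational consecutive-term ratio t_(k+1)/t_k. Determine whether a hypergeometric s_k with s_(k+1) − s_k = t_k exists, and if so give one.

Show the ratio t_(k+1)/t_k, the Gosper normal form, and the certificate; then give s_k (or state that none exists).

none — t_k is not Gosper-summable

Ratio r(k) = (k + 1)/(k + 2).
So A=k + 1 and B=k + 2, with C=1.
Need (k + 1)·f(k+1) − (k + 1)·f(k) = 1.
Degrees (1,1,0) ⇒ d ≤ 0.
Write f(k) = c0. Then LHS − RHS = -1, requiring -1 = 0: contradictory. No certificate.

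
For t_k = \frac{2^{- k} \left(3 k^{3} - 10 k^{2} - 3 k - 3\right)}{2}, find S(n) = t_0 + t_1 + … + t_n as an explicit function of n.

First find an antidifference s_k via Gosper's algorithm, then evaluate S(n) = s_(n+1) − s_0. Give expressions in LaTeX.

Ratio r(k) = (3*k**3 - k**2 - 14*k - 13)/(2*(3*k**3 - 10*k**2 - 3*k - 3)).
Factor: A=1/2; B=1; C=k**3 - 10*k**2/3 - k - 1.
Solve (1/2)·f(k+1) − (1)·f(k) = k**3 - 10*k**2/3 - k - 1.
Bound: deg f ≤ 3.
A polynomial solution: f(k) = -2*(3*k**3 - k**2 + 4*k + 3)/3.
R(k) = B(k−1)·f(k)/C(k) = -2*(3*k**3 - k**2 + 4*k + 3)/(3*k**3 - 10*k**2 - 3*k - 3); s_k = R·t_k = (-3*k**3 + k**2 - 4*k - 3)/2**k.
Δs = (3*k**3 - 10*k**2 - 3*k - 3)/(2*2**k), as required.
Telescope: S(n) = s_(n+1) − s_(0) = 2**(-n - 1)*(-3*n**3 - 8*n**2 - 11*n - 9) − (-3) = (6*2**n - 3*n**3 - 8*n**2 - 11*n - 9)/(2*2**n).

S(n) = \frac{2^{- n} \left(6 \cdot 2^{n} - 3 n^{3} - 8 n^{2} - 11 n - 9\right)}{2}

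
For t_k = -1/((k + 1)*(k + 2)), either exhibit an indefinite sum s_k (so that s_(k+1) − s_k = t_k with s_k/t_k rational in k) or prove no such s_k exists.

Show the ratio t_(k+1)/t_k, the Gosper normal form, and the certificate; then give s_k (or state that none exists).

s_k = -k/(k + 1)

Ratio r(k) = (k + 1)/(k + 3).
Take A(k)=k + 1, B(k)=k + 3, C(k)=1.
Solve (k + 1)·f(k+1) − (k + 2)·f(k) = 1.
Bound: deg f ≤ 1.
Match coefficients ⇒ f(k) = k.
Get s_k = R·t_k = -k/(k + 1) with R(k) = B(k−1)f(k)/C(k) = k*(k + 2).
Verify: -1/(k**2 + 3*k + 2) matches t_k.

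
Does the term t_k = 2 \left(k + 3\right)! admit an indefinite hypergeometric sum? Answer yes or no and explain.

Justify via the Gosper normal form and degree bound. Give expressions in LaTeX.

No; the degree bound rules out any f.

Ratio r(k) = k + 4.
Normal form (A,B,C) = (k + 4, 1, 1).
Key eq: (k + 4)·f(k+1) = (1)·f(k) + (1).
Degrees (1,0,0) ⇒ d ≤ -1.
Bound -1 < 0, so the key equation has no polynomial solution.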